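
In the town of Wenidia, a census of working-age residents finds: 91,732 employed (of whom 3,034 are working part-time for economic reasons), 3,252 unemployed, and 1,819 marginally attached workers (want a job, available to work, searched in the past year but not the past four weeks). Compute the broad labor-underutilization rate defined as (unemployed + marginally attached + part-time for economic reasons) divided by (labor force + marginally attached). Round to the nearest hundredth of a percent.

Labor force = 91,732 + 3,252 = 94,984.
Numerator = 3,252 + 1,819 + 3,034 = 8,105.
Denominator = 94,984 + 1,819 = 96,803.
Broad rate = 8,105 / 96,803 = 8.37%.

Broad underutilization rate ≈ 8.37%.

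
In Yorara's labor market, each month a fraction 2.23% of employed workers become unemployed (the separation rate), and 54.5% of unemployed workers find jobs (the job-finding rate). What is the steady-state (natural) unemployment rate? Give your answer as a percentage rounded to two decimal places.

Steady-state unemployment rate ≈ 3.93%.

At steady state the flows balance: s·E = f·U, so U/(E+U) = s/(s+f).
u* = 2.23 / (2.23 + 54.5) = 2.23 / 56.73 = 3.93%.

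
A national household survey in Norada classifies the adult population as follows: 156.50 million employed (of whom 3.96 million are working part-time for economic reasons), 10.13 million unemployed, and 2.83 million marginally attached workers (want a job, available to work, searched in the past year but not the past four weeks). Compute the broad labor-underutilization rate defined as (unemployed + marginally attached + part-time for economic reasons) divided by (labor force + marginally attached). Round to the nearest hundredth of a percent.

Broad underutilization rate ≈ 9.98%.

Labor force = 156.50 + 10.13 = 166.63 million.
Numerator = 10.13 + 2.83 + 3.96 = 16.92 million.
Denominator = 166.63 + 2.83 = 169.46 million.
Broad rate = 16.92 / 169.46 = 9.98%.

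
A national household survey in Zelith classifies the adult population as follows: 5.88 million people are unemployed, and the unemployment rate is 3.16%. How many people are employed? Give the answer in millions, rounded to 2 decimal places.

Labor force = U / u = 5.88 / 0.0316 ≈ 186.08 million.
Employed = labor force − unemployed = 186.08 − 5.88 = 180.20 million.

About 180.20 million are employed.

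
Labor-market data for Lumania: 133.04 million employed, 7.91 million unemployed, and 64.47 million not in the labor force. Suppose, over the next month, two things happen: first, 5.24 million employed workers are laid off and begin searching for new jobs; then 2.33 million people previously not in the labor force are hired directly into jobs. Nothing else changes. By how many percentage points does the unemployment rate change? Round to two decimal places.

The unemployment rate changes by +3.57 percentage points.

Initially, labor force = 133.04 + 7.91 = 140.95 million, so u = 7.91/140.95 = 5.61%.
After the first change, employed falls and unemployed rises by 5.24; labor force unchanged → E = 127.80, U = 13.15, labor force = 140.95 million.
After the second change, employed and labor force both rise by 2.33; unemployed unchanged → E = 130.13, U = 13.15, labor force = 143.28 million.
New unemployment rate = 13.15 / 143.28 = 9.18%.
Change = 9.18% − 5.61% = +3.57 percentage points.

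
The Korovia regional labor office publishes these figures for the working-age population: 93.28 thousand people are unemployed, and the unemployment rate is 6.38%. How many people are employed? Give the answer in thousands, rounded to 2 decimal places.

Labor force = U / u = 93.28 / 0.0638 ≈ 1,462.07 thousand.
Employed = labor force − unemployed = 1,462.07 − 93.28 = 1,368.79 thousand.

About 1,368.79 thousand are employed.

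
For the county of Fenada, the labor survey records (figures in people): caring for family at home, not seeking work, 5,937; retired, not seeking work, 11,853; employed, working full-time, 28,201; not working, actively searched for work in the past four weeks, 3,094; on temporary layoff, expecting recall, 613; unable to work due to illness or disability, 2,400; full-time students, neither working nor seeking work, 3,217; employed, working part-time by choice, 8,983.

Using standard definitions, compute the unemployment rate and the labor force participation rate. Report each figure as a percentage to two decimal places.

Unemployment rate ≈ 9.07%; labor force participation rate ≈ 63.60%.

Employed = 28,201 + 8,983 = 37,184.
Unemployed = 3,094 + 613 = 3,707 (jobless and actively searching, or on temporary layoff).
Labor force = 37,184 + 3,707 = 40,891.
Not in labor force = 5,937 + 11,853 + 2,400 + 3,217 = 23,407 (those not working and not actively searching are outside the labor force).
Civilian working-age population = 40,891 + 23,407 = 64,298.
Unemployment rate = 3,707 / 40,891 = 9.07%.
Labor force participation rate = 40,891 / 64,298 = 63.60%.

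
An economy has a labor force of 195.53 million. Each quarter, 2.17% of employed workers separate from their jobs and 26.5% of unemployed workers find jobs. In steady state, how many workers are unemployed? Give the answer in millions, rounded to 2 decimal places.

About 14.80 million are unemployed in steady state.

Steady-state unemployment rate u* = s/(s+f) = 2.17/(2.17+26.5) = 0.075689.
Unemployed = u* × labor force = 0.075689 × 195.53 ≈ 14.80 million.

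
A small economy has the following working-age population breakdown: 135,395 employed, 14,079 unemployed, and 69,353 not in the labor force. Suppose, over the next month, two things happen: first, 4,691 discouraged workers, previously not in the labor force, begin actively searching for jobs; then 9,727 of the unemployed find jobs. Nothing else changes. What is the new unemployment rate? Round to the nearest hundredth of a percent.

New unemployment rate ≈ 5.87%.

Initially, labor force = 135,395 + 14,079 = 149,474, so u = 14,079/149,474 = 9.42%.
After the first change, unemployed and labor force both rise by 4,691 → E = 135,395, U = 18,770, labor force = 154,165.
After the second change, unemployed falls and employed rises by 9,727; labor force unchanged → E = 145,122, U = 9,043, labor force = 154,165.
New unemployment rate = 9,043 / 154,165 = 5.87%.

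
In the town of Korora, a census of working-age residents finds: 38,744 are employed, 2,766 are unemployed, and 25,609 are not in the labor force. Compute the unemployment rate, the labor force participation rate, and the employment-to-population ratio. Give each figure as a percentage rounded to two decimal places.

Unemployment rate ≈ 6.66%; labor force participation rate ≈ 61.85%; employment-population ratio ≈ 57.72%.

Labor force = employed + unemployed = 38,744 + 2,766 = 41,510.
Working-age population = 41,510 + 25,609 = 67,119.
Unemployment rate = 2,766 / 41,510 = 6.66%.
Labor force participation rate = 41,510 / 67,119 = 61.85%.
Employment-population ratio = 38,744 / 67,119 = 57.72%.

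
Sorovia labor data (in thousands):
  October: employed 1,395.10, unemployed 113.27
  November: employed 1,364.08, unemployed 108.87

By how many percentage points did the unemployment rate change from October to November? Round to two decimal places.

The unemployment rate changed by −0.12 percentage points.

October: labor force = 1,395.10 + 113.27 = 1,508.37; u = 113.27/1,508.37 = 7.51%.
November: labor force = 1,364.08 + 108.87 = 1,472.95; u = 108.87/1,472.95 = 7.39%.
Change = 7.39% − 7.51% = −0.12 pp.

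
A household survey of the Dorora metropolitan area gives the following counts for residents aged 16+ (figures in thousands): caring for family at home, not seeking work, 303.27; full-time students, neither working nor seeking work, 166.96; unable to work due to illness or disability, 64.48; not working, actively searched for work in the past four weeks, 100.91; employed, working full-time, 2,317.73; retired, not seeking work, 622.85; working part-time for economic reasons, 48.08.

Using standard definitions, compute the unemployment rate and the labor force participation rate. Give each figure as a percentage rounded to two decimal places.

Employed = 2,317.73 + 48.08 = 2,365.81 thousand (anyone who worked, including part-time for economic reasons, counts as employed).
Unemployed = 100.91 thousand.
Labor force = 2,365.81 + 100.91 = 2,466.72 thousand.
Not in labor force = 303.27 + 166.96 + 64.48 + 622.85 = 1,157.56 thousand (those not working and not actively searching are outside the labor force).
Civilian working-age population = 2,466.72 + 1,157.56 = 3,624.28 thousand.
Unemployment rate = 100.91 / 2,466.72 = 4.09%.
Labor force participation rate = 2,466.72 / 3,624.28 = 68.06%.

Unemployment rate ≈ 4.09%; labor force participation rate ≈ 68.06%.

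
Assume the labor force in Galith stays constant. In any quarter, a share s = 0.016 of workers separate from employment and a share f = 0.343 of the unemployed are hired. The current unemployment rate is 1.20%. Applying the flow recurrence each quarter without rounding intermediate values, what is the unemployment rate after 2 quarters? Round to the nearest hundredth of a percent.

With a fixed labor force, u_{t+1} = u_t + s·(1−u_t) − f·u_t = u_t·(1−s−f) + s.
Here 1−s−f = 0.641 and s = 0.016.
u_1 = 0.012000 × 0.641 + 0.016 = 0.023692.
u_2 = 0.023692 × 0.641 + 0.016 = 0.031187.

Unemployment rate after two quarters ≈ 3.12%.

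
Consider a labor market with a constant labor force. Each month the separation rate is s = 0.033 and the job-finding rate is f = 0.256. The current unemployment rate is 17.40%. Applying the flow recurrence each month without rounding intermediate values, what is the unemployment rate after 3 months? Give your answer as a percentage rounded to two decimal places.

Unemployment rate after three months ≈ 13.57%.

With a fixed labor force, u_{t+1} = u_t + s·(1−u_t) − f·u_t = u_t·(1−s−f) + s.
Here 1−s−f = 0.711 and s = 0.033.
u_1 = 0.174000 × 0.711 + 0.033 = 0.156714.
u_2 = 0.156714 × 0.711 + 0.033 = 0.144424.
u_3 = 0.144424 × 0.711 + 0.033 = 0.135685.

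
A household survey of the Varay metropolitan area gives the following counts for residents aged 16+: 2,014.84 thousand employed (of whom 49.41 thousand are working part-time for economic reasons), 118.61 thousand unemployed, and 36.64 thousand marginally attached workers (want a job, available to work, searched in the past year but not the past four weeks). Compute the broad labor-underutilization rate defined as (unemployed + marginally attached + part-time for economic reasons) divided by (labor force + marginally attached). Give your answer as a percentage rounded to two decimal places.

Labor force = 2,014.84 + 118.61 = 2,133.45 thousand.
Numerator = 118.61 + 36.64 + 49.41 = 204.66 thousand.
Denominator = 2,133.45 + 36.64 = 2,170.09 thousand.
Broad rate = 204.66 / 2,170.09 = 9.43%.

Broad underutilization rate ≈ 9.43%.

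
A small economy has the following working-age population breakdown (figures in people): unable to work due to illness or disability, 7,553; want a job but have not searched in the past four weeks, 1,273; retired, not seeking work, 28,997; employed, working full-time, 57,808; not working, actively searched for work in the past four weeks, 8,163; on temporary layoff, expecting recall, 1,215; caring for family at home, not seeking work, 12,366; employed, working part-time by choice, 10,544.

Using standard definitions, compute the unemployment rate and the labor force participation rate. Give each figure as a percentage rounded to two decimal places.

Unemployment rate ≈ 12.06%; labor force participation rate ≈ 60.77%.

Employed = 57,808 + 10,544 = 68,352.
Unemployed = 8,163 + 1,215 = 9,378 (jobless and actively searching, or on temporary layoff).
Labor force = 68,352 + 9,378 = 77,730.
Not in labor force = 7,553 + 1,273 + 28,997 + 12,366 = 50,189 (those not working and not actively searching are outside the labor force — including those who want a job but have given up searching).
Civilian working-age population = 77,730 + 50,189 = 127,919.
Unemployment rate = 9,378 / 77,730 = 12.06%.
Labor force participation rate = 77,730 / 127,919 = 60.77%.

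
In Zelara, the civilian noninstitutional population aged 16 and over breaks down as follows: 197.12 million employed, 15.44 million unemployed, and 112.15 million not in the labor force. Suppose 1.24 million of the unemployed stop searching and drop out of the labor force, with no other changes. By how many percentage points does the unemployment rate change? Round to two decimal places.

Initially, labor force = 197.12 + 15.44 = 212.56 million, so u = 15.44/212.56 = 7.26%.
After the change, unemployed and labor force both fall by 1.24 → E = 197.12, U = 14.20, labor force = 211.32 million.
New unemployment rate = 14.20 / 211.32 = 6.72%.
Change = 6.72% − 7.26% = −0.54 percentage points.

The unemployment rate changes by −0.54 percentage points.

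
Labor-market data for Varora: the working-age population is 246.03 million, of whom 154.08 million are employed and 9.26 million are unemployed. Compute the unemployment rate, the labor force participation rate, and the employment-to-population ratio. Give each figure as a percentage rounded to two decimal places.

Unemployment rate ≈ 5.67%; labor force participation rate ≈ 66.39%; employment-population ratio ≈ 62.63%.

Labor force = employed + unemployed = 154.08 + 9.26 = 163.34 million.
Unemployment rate = 9.26 / 163.34 = 5.67%.
Labor force participation rate = 163.34 / 246.03 = 66.39%.
Employment-population ratio = 154.08 / 246.03 = 62.63%.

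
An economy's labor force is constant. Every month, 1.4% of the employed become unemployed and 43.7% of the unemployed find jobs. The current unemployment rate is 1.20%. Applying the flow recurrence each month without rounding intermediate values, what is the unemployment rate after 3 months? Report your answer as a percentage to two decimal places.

Unemployment rate after three months ≈ 2.79%.

With a fixed labor force, u_{t+1} = u_t + s·(1−u_t) − f·u_t = u_t·(1−s−f) + s.
Here 1−s−f = 0.549 and s = 0.014.
u_1 = 0.012000 × 0.549 + 0.014 = 0.020588.
u_2 = 0.020588 × 0.549 + 0.014 = 0.025303.
u_3 = 0.025303 × 0.549 + 0.014 = 0.027891.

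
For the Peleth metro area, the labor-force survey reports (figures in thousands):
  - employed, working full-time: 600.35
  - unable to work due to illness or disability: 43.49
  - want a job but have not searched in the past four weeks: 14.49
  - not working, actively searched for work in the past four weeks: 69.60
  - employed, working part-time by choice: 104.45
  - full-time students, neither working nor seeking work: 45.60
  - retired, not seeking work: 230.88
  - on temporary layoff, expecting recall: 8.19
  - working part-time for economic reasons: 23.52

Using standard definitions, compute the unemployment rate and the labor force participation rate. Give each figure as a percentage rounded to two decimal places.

Unemployment rate ≈ 9.65%; labor force participation rate ≈ 70.68%.

Employed = 600.35 + 104.45 + 23.52 = 728.32 thousand (anyone who worked, including part-time for economic reasons, counts as employed).
Unemployed = 69.60 + 8.19 = 77.79 thousand (jobless and actively searching, or on temporary layoff).
Labor force = 728.32 + 77.79 = 806.11 thousand.
Not in labor force = 43.49 + 14.49 + 45.60 + 230.88 = 334.46 thousand (those not working and not actively searching are outside the labor force — including those who want a job but have given up searching).
Civilian working-age population = 806.11 + 334.46 = 1,140.57 thousand.
Unemployment rate = 77.79 / 806.11 = 9.65%.
Labor force participation rate = 806.11 / 1,140.57 = 70.68%.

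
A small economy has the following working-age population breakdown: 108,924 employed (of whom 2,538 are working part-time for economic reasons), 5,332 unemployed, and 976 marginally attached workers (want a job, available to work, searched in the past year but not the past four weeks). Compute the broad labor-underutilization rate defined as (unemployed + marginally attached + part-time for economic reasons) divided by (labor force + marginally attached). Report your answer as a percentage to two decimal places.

Labor force = 108,924 + 5,332 = 114,256.
Numerator = 5,332 + 976 + 2,538 = 8,846.
Denominator = 114,256 + 976 = 115,232.
Broad rate = 8,846 / 115,232 = 7.68%.

Broad underutilization rate ≈ 7.68%.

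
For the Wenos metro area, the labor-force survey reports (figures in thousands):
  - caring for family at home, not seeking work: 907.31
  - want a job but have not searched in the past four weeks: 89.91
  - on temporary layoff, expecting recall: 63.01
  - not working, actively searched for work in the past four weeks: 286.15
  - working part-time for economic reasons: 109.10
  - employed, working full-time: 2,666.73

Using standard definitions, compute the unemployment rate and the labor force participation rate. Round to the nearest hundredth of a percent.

Unemployment rate ≈ 11.17%; labor force participation rate ≈ 75.81%.

Employed = 109.10 + 2,666.73 = 2,775.83 thousand (anyone who worked, including part-time for economic reasons, counts as employed).
Unemployed = 63.01 + 286.15 = 349.16 thousand (jobless and actively searching, or on temporary layoff).
Labor force = 2,775.83 + 349.16 = 3,124.99 thousand.
Not in labor force = 907.31 + 89.91 = 997.22 thousand (those not working and not actively searching are outside the labor force — including those who want a job but have given up searching).
Civilian working-age population = 3,124.99 + 997.22 = 4,122.21 thousand.
Unemployment rate = 349.16 / 3,124.99 = 11.17%.
Labor force participation rate = 3,124.99 / 4,122.21 = 75.81%.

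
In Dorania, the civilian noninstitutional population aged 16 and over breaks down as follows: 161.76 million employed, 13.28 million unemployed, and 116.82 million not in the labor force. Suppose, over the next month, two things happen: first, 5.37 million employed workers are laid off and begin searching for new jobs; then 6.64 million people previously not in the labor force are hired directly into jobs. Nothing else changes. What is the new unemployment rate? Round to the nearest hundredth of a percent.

Initially, labor force = 161.76 + 13.28 = 175.04 million, so u = 13.28/175.04 = 7.59%.
After the first change, employed falls and unemployed rises by 5.37; labor force unchanged → E = 156.39, U = 18.65, labor force = 175.04 million.
After the second change, employed and labor force both rise by 6.64; unemployed unchanged → E = 163.03, U = 18.65, labor force = 181.68 million.
New unemployment rate = 18.65 / 181.68 = 10.27%.

New unemployment rate ≈ 10.27%.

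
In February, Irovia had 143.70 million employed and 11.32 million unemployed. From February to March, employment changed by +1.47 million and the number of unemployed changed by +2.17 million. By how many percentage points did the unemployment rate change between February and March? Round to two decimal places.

The unemployment rate changed by +1.20 percentage points.

February: labor force = 143.70 + 11.32 = 155.02; u = 11.32/155.02 = 7.30%.
March: labor force = 145.17 + 13.49 = 158.66; u = 13.49/158.66 = 8.50%.
Change = 8.50% − 7.30% = +1.20 pp.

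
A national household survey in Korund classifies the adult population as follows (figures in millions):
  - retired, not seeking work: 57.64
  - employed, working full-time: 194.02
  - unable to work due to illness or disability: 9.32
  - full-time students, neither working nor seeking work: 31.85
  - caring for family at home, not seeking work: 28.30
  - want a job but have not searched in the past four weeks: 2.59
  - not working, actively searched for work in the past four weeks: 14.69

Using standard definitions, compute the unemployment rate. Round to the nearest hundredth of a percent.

Employed = 194.02 million.
Unemployed = 14.69 million.
Labor force = 194.02 + 14.69 = 208.71 million.
Unemployment rate = 14.69 / 208.71 = 7.04%.

Unemployment rate ≈ 7.04%.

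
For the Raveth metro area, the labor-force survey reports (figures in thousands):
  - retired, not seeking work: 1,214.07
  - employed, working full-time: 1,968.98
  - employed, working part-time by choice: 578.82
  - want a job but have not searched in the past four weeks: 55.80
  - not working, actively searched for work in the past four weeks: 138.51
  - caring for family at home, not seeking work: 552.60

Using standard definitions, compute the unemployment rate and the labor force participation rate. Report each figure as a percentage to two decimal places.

Unemployment rate ≈ 5.16%; labor force participation rate ≈ 59.58%.

Employed = 1,968.98 + 578.82 = 2,547.80 thousand.
Unemployed = 138.51 thousand.
Labor force = 2,547.80 + 138.51 = 2,686.31 thousand.
Not in labor force = 1,214.07 + 55.80 + 552.60 = 1,822.47 thousand (those not working and not actively searching are outside the labor force — including those who want a job but have given up searching).
Civilian working-age population = 2,686.31 + 1,822.47 = 4,508.78 thousand.
Unemployment rate = 138.51 / 2,686.31 = 5.16%.
Labor force participation rate = 2,686.31 / 4,508.78 = 59.58%.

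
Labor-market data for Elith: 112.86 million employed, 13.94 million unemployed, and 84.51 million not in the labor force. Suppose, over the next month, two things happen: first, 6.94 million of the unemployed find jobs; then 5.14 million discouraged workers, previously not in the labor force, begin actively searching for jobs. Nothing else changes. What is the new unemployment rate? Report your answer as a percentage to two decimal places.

Initially, labor force = 112.86 + 13.94 = 126.80 million, so u = 13.94/126.80 = 10.99%.
After the first change, unemployed falls and employed rises by 6.94; labor force unchanged → E = 119.80, U = 7.00, labor force = 126.80 million.
After the second change, unemployed and labor force both rise by 5.14 → E = 119.80, U = 12.14, labor force = 131.94 million.
New unemployment rate = 12.14 / 131.94 = 9.20%.

New unemployment rate ≈ 9.20%.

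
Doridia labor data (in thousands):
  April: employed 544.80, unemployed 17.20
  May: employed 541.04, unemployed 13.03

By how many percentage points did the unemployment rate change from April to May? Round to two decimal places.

The unemployment rate changed by −0.71 percentage points.

April: labor force = 544.80 + 17.20 = 562.00; u = 17.20/562.00 = 3.06%.
May: labor force = 541.04 + 13.03 = 554.07; u = 13.03/554.07 = 2.35%.
Change = 2.35% − 3.06% = −0.71 pp.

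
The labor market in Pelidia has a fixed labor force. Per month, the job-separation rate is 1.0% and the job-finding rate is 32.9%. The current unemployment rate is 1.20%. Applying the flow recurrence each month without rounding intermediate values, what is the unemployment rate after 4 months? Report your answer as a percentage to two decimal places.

With a fixed labor force, u_{t+1} = u_t + s·(1−u_t) − f·u_t = u_t·(1−s−f) + s.
Here 1−s−f = 0.661 and s = 0.010.
u_1 = 0.012000 × 0.661 + 0.010 = 0.017932.
u_2 = 0.017932 × 0.661 + 0.010 = 0.021853.
u_3 = 0.021853 × 0.661 + 0.010 = 0.024445.
u_4 = 0.024445 × 0.661 + 0.010 = 0.026158.

Unemployment rate after four months ≈ 2.62%.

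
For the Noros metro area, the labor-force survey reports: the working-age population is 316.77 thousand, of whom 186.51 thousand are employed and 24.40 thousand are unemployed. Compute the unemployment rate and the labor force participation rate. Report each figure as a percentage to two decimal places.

Labor force = employed + unemployed = 186.51 + 24.40 = 210.91 thousand.
Unemployment rate = 24.40 / 210.91 = 11.57%.
Labor force participation rate = 210.91 / 316.77 = 66.58%.

Unemployment rate ≈ 11.57%; labor force participation rate ≈ 66.58%.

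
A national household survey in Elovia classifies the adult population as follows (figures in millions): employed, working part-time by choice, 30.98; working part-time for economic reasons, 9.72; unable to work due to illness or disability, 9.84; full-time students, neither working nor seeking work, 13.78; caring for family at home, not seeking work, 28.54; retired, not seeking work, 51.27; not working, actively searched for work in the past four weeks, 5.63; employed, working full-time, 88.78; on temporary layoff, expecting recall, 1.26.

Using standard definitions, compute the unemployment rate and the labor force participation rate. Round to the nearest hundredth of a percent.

Employed = 30.98 + 9.72 + 88.78 = 129.48 million (anyone who worked, including part-time for economic reasons, counts as employed).
Unemployed = 5.63 + 1.26 = 6.89 million (jobless and actively searching, or on temporary layoff).
Labor force = 129.48 + 6.89 = 136.37 million.
Not in labor force = 9.84 + 13.78 + 28.54 + 51.27 = 103.43 million (those not working and not actively searching are outside the labor force).
Civilian working-age population = 136.37 + 103.43 = 239.80 million.
Unemployment rate = 6.89 / 136.37 = 5.05%.
Labor force participation rate = 136.37 / 239.80 = 56.87%.

Unemployment rate ≈ 5.05%; labor force participation rate ≈ 56.87%.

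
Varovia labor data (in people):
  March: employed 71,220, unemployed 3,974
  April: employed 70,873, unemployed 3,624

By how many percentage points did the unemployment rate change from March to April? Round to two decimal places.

March: labor force = 71,220 + 3,974 = 75,194; u = 3,974/75,194 = 5.28%.
April: labor force = 70,873 + 3,624 = 74,497; u = 3,624/74,497 = 4.86%.
Change = 4.86% − 5.28% = −0.42 pp.

The unemployment rate changed by −0.42 percentage points.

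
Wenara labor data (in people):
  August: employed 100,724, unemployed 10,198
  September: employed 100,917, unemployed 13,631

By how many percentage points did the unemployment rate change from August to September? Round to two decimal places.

The unemployment rate changed by +2.71 percentage points.

August: labor force = 100,724 + 10,198 = 110,922; u = 10,198/110,922 = 9.19%.
September: labor force = 100,917 + 13,631 = 114,548; u = 13,631/114,548 = 11.90%.
Change = 11.90% − 9.19% = +2.71 pp.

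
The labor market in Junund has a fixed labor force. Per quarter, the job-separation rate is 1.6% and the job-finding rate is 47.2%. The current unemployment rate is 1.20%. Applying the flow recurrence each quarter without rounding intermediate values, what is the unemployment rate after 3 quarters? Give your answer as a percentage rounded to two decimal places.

With a fixed labor force, u_{t+1} = u_t + s·(1−u_t) − f·u_t = u_t·(1−s−f) + s.
Here 1−s−f = 0.512 and s = 0.016.
u_1 = 0.012000 × 0.512 + 0.016 = 0.022144.
u_2 = 0.022144 × 0.512 + 0.016 = 0.027338.
u_3 = 0.027338 × 0.512 + 0.016 = 0.029997.

Unemployment rate after three quarters ≈ 3.00%.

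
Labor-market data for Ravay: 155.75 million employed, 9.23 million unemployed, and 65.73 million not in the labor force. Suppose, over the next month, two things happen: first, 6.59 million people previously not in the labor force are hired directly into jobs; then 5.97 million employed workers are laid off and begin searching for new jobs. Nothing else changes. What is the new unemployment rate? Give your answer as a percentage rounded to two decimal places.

New unemployment rate ≈ 8.86%.

Initially, labor force = 155.75 + 9.23 = 164.98 million, so u = 9.23/164.98 = 5.59%.
After the first change, employed and labor force both rise by 6.59; unemployed unchanged → E = 162.34, U = 9.23, labor force = 171.57 million.
After the second change, employed falls and unemployed rises by 5.97; labor force unchanged → E = 156.37, U = 15.20, labor force = 171.57 million.
New unemployment rate = 15.20 / 171.57 = 8.86%.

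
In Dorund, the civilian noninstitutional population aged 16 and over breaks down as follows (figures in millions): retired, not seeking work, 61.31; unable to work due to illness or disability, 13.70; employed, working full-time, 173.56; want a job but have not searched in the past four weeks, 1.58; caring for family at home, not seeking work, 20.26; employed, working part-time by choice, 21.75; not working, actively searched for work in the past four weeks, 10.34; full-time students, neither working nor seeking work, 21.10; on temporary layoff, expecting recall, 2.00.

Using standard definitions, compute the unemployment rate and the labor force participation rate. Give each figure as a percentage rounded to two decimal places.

Employed = 173.56 + 21.75 = 195.31 million.
Unemployed = 10.34 + 2.00 = 12.34 million (jobless and actively searching, or on temporary layoff).
Labor force = 195.31 + 12.34 = 207.65 million.
Not in labor force = 61.31 + 13.70 + 1.58 + 20.26 + 21.10 = 117.95 million (those not working and not actively searching are outside the labor force — including those who want a job but have given up searching).
Civilian working-age population = 207.65 + 117.95 = 325.60 million.
Unemployment rate = 12.34 / 207.65 = 5.94%.
Labor force participation rate = 207.65 / 325.60 = 63.77%.

Unemployment rate ≈ 5.94%; labor force participation rate ≈ 63.77%.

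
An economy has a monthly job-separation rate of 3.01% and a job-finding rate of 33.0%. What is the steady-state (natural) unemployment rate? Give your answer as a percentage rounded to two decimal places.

Steady-state unemployment rate ≈ 8.36%.

At steady state the flows balance: s·E = f·U, so U/(E+U) = s/(s+f).
u* = 3.01 / (3.01 + 33.0) = 3.01 / 36.01 = 8.36%.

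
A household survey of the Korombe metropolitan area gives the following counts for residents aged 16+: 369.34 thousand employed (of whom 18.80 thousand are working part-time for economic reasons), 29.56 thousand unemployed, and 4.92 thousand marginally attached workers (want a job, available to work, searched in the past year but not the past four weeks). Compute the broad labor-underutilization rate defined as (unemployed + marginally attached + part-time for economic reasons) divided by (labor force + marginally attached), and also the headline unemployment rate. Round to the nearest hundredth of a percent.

Labor force = 369.34 + 29.56 = 398.90 thousand.
Numerator = 29.56 + 4.92 + 18.80 = 53.28 thousand.
Denominator = 398.90 + 4.92 = 403.82 thousand.
Broad rate = 53.28 / 403.82 = 13.19%.
Headline unemployment rate = 29.56 / 398.90 = 7.41%.

Broad underutilization rate ≈ 13.19%; headline unemployment rate ≈ 7.41%.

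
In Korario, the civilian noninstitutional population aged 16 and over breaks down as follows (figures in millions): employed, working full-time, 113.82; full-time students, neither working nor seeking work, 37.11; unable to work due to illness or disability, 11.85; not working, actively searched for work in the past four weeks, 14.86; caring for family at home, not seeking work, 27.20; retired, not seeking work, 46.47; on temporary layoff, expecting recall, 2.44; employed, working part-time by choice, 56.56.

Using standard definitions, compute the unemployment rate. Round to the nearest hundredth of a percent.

Employed = 113.82 + 56.56 = 170.38 million.
Unemployed = 14.86 + 2.44 = 17.30 million (jobless and actively searching, or on temporary layoff).
Labor force = 170.38 + 17.30 = 187.68 million.
Unemployment rate = 17.30 / 187.68 = 9.22%.

Unemployment rate ≈ 9.22%.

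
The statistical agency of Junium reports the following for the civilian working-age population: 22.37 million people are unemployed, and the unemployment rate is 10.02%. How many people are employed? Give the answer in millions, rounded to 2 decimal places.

About 200.88 million are employed.

Labor force = U / u = 22.37 / 0.1002 ≈ 223.25 million.
Employed = labor force − unemployed = 223.25 − 22.37 = 200.88 million.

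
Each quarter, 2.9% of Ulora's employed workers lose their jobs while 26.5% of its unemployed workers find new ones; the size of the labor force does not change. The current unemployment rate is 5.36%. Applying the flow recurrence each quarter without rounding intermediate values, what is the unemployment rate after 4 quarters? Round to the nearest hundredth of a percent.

With a fixed labor force, u_{t+1} = u_t + s·(1−u_t) − f·u_t = u_t·(1−s−f) + s.
Here 1−s−f = 0.706 and s = 0.029.
u_1 = 0.053600 × 0.706 + 0.029 = 0.066842.
u_2 = 0.066842 × 0.706 + 0.029 = 0.076190.
u_3 = 0.076190 × 0.706 + 0.029 = 0.082790.
u_4 = 0.082790 × 0.706 + 0.029 = 0.087450.

Unemployment rate after four quarters ≈ 8.74%.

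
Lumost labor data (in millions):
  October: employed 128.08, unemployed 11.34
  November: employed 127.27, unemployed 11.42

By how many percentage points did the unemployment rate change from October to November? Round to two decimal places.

The unemployment rate changed by +0.10 percentage points.

October: labor force = 128.08 + 11.34 = 139.42; u = 11.34/139.42 = 8.13%.
November: labor force = 127.27 + 11.42 = 138.69; u = 11.42/138.69 = 8.23%.
Change = 8.23% − 8.13% = +0.10 pp.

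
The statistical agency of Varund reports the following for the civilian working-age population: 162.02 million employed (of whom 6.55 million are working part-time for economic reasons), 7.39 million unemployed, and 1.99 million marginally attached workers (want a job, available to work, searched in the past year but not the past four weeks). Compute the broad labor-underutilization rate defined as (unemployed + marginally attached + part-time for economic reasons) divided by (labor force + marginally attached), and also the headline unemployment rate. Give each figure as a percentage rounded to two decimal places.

Broad underutilization rate ≈ 9.29%; headline unemployment rate ≈ 4.36%.

Labor force = 162.02 + 7.39 = 169.41 million.
Numerator = 7.39 + 1.99 + 6.55 = 15.93 million.
Denominator = 169.41 + 1.99 = 171.40 million.
Broad rate = 15.93 / 171.40 = 9.29%.
Headline unemployment rate = 7.39 / 169.41 = 4.36%.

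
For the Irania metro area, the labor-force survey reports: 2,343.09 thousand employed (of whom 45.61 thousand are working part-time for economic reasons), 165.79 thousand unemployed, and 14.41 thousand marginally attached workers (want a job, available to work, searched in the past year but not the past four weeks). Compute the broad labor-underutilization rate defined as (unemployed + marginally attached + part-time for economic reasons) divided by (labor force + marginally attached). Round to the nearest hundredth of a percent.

Broad underutilization rate ≈ 8.95%.

Labor force = 2,343.09 + 165.79 = 2,508.88 thousand.
Numerator = 165.79 + 14.41 + 45.61 = 225.81 thousand.
Denominator = 2,508.88 + 14.41 = 2,523.29 thousand.
Broad rate = 225.81 / 2,523.29 = 8.95%.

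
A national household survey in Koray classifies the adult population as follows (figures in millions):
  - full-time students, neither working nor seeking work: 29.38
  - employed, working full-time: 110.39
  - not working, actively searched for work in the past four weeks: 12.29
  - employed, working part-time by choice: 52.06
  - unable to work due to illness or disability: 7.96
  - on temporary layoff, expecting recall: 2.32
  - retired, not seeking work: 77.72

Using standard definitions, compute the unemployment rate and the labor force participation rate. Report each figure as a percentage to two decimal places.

Unemployment rate ≈ 8.25%; labor force participation rate ≈ 60.61%.

Employed = 110.39 + 52.06 = 162.45 million.
Unemployed = 12.29 + 2.32 = 14.61 million (jobless and actively searching, or on temporary layoff).
Labor force = 162.45 + 14.61 = 177.06 million.
Not in labor force = 29.38 + 7.96 + 77.72 = 115.06 million (those not working and not actively searching are outside the labor force).
Civilian working-age population = 177.06 + 115.06 = 292.12 million.
Unemployment rate = 14.61 / 177.06 = 8.25%.
Labor force participation rate = 177.06 / 292.12 = 60.61%.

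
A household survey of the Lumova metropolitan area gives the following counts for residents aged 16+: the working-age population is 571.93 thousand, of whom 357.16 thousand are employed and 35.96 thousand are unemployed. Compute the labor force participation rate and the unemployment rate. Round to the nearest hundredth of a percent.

Labor force = employed + unemployed = 357.16 + 35.96 = 393.12 thousand.
Unemployment rate = 35.96 / 393.12 = 9.15%.
Labor force participation rate = 393.12 / 571.93 = 68.74%.

Labor force participation rate ≈ 68.74%; unemployment rate ≈ 9.15%.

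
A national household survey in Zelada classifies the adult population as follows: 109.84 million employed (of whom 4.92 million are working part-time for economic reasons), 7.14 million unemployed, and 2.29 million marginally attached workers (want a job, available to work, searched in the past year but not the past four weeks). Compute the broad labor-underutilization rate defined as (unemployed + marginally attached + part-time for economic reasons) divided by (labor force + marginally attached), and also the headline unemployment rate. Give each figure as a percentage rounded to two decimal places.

Broad underutilization rate ≈ 12.03%; headline unemployment rate ≈ 6.10%.

Labor force = 109.84 + 7.14 = 116.98 million.
Numerator = 7.14 + 2.29 + 4.92 = 14.35 million.
Denominator = 116.98 + 2.29 = 119.27 million.
Broad rate = 14.35 / 119.27 = 12.03%.
Headline unemployment rate = 7.14 / 116.98 = 6.10%.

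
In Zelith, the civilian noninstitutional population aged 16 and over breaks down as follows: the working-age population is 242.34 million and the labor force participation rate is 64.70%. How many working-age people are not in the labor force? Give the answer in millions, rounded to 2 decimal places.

Share not in the labor force = 1 − 0.6470 = 0.3530.
Not in labor force = 0.3530 × 242.34 ≈ 85.55 million.

About 85.55 million are not in the labor force.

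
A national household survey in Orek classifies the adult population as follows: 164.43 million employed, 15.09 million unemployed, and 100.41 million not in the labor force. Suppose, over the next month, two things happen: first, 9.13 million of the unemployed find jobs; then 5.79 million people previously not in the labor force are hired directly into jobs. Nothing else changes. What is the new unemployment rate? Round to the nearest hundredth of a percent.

Initially, labor force = 164.43 + 15.09 = 179.52 million, so u = 15.09/179.52 = 8.41%.
After the first change, unemployed falls and employed rises by 9.13; labor force unchanged → E = 173.56, U = 5.96, labor force = 179.52 million.
After the second change, employed and labor force both rise by 5.79; unemployed unchanged → E = 179.35, U = 5.96, labor force = 185.31 million.
New unemployment rate = 5.96 / 185.31 = 3.22%.

New unemployment rate ≈ 3.22%.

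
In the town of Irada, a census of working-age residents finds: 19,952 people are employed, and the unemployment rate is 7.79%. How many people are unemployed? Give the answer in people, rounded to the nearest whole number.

About 1,686 are unemployed.

Let U be the number unemployed. The labor force is E + U, and U/(E+U) = 0.0779.
So U = 0.0779 × 19,952 / (1 − 0.0779) = 1554.26 / 0.9221 ≈ 1,686.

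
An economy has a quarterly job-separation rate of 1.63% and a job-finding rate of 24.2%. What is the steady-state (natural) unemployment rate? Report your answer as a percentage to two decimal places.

Steady-state unemployment rate ≈ 6.31%.

At steady state the flows balance: s·E = f·U, so U/(E+U) = s/(s+f).
u* = 1.63 / (1.63 + 24.2) = 1.63 / 25.83 = 6.31%.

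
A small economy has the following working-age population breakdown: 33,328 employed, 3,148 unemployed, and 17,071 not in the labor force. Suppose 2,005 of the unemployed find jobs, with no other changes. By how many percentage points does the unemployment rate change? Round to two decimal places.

The unemployment rate changes by −5.50 percentage points.

Initially, labor force = 33,328 + 3,148 = 36,476, so u = 3,148/36,476 = 8.63%.
After the change, unemployed falls and employed rises by 2,005; labor force unchanged → E = 35,333, U = 1,143, labor force = 36,476.
New unemployment rate = 1,143 / 36,476 = 3.13%.
Change = 3.13% − 8.63% = −5.50 percentage points.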